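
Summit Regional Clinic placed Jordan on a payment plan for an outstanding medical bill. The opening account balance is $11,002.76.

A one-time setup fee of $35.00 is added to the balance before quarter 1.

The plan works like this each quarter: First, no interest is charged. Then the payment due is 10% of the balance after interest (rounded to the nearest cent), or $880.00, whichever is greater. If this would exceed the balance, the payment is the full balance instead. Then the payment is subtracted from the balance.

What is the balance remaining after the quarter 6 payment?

$5,406.52

Quarter 1: $11,037.76 − $1,103.78 → $9,933.98
Quarter 2: $9,933.98 − $993.40 → $8,940.58
Quarter 3: $8,940.58 − $894.06 → $8,046.52
Quarter 4: $8,046.52 − $880.00 → $7,166.52
Quarter 5: $7,166.52 − $880.00 → $6,286.52
Quarter 6: $6,286.52 − $880.00 → $5,406.52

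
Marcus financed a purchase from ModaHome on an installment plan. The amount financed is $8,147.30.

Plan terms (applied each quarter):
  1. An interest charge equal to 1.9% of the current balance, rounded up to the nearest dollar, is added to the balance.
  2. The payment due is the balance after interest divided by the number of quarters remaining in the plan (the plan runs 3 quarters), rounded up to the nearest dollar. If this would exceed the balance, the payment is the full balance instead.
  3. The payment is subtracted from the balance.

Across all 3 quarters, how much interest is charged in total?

# | Opening | Interest | Payment | End bal
1 | $8,147.30 | $155.00 | $2,768.00 | $5,534.30
2 | $5,534.30 | $106.00 | $2,821.00 | $2,819.30
3 | $2,819.30 | $54.00 | $2,873.30 | $0.00
Total interest: $155.00 + $106.00 + $54.00 = $315.00

$315.00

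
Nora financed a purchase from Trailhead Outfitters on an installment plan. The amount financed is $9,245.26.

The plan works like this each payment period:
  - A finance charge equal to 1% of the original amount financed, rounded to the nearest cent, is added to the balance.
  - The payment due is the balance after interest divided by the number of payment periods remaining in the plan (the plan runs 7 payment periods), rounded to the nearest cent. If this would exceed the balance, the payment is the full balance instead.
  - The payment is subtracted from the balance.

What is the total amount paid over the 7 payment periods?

Payment period 1: $9,245.26 +$92.45 interest = $9,337.71; pay $1,333.96 → $8,003.75
Payment period 2: $8,003.75 +$92.45 interest = $8,096.20; pay $1,349.37 → $6,746.83
Payment period 3: $6,746.83 +$92.45 interest = $6,839.28; pay $1,367.86 → $5,471.42
Payment period 4: $5,471.42 +$92.45 interest = $5,563.87; pay $1,390.97 → $4,172.90
Payment period 5: $4,172.90 +$92.45 interest = $4,265.35; pay $1,421.78 → $2,843.57
Payment period 6: $2,843.57 +$92.45 interest = $2,936.02; pay $1,468.01 → $1,468.01
Payment period 7: $1,468.01 +$92.45 interest = $1,560.46; pay $1,560.46 → $0.00
Total paid: $9,892.41

$9,892.41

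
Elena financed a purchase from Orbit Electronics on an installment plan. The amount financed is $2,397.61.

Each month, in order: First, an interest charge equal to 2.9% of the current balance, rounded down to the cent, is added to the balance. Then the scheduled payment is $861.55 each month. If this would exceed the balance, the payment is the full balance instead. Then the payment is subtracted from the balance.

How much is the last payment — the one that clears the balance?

Month 1: opening $2,397.61; interest $69.53 → $2,467.14; payment $861.55; balance $1,605.59
Month 2: opening $1,605.59; interest $46.56 → $1,652.15; payment $861.55; balance $790.60
Month 3: opening $790.60; interest $22.92 → $813.52; payment $813.52; balance $0.00

$813.52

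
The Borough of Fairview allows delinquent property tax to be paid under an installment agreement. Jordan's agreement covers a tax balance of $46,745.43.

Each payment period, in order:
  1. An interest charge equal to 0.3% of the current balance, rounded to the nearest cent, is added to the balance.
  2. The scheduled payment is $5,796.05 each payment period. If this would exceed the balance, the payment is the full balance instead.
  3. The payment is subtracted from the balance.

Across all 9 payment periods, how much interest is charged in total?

Payment period 1: opening $46,745.43; interest $140.24 → $46,885.67; payment $5,796.05; balance $41,089.62
Payment period 2: opening $41,089.62; interest $123.27 → $41,212.89; payment $5,796.05; balance $35,416.84
Payment period 3: opening $35,416.84; interest $106.25 → $35,523.09; payment $5,796.05; balance $29,727.04
Payment period 4: opening $29,727.04; interest $89.18 → $29,816.22; payment $5,796.05; balance $24,020.17
Payment period 5: opening $24,020.17; interest $72.06 → $24,092.23; payment $5,796.05; balance $18,296.18
Payment period 6: opening $18,296.18; interest $54.89 → $18,351.07; payment $5,796.05; balance $12,555.02
Payment period 7: opening $12,555.02; interest $37.67 → $12,592.69; payment $5,796.05; balance $6,796.64
Payment period 8: opening $6,796.64; interest $20.39 → $6,817.03; payment $5,796.05; balance $1,020.98
Payment period 9: opening $1,020.98; interest $3.06 → $1,024.04; payment $1,024.04; balance $0.00
Total interest: $140.24 + $123.27 + $106.25 + $89.18 + $72.06 + $54.89 + $37.67 + $20.39 + $3.06 = $647.01

$647.01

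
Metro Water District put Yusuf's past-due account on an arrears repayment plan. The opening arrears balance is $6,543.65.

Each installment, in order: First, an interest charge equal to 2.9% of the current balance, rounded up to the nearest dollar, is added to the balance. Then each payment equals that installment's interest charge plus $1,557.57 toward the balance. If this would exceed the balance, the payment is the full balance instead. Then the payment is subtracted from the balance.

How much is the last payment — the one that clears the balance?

$323.37

Installment 1: $6,543.65 +$190.00 interest = $6,733.65; pay $1,747.57 → $4,986.08
Installment 2: $4,986.08 +$145.00 interest = $5,131.08; pay $1,702.57 → $3,428.51
Installment 3: $3,428.51 +$100.00 interest = $3,528.51; pay $1,657.57 → $1,870.94
Installment 4: $1,870.94 +$55.00 interest = $1,925.94; pay $1,612.57 → $313.37
Installment 5: $313.37 +$10.00 interest = $323.37; pay $323.37 → $0.00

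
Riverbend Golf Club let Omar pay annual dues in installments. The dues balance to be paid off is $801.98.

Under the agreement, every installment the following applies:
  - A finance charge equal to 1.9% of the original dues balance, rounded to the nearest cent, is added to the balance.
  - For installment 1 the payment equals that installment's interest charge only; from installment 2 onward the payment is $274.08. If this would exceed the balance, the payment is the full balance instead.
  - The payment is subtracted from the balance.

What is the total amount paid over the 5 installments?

$878.18

Installment 1: opening $801.98; interest $15.24 → $817.22; payment $15.24; balance $801.98
Installment 2: opening $801.98; interest $15.24 → $817.22; payment $274.08; balance $543.14
Installment 3: opening $543.14; interest $15.24 → $558.38; payment $274.08; balance $284.30
Installment 4: opening $284.30; interest $15.24 → $299.54; payment $274.08; balance $25.46
Installment 5: opening $25.46; interest $15.24 → $40.70; payment $40.70; balance $0.00
Total paid: $878.18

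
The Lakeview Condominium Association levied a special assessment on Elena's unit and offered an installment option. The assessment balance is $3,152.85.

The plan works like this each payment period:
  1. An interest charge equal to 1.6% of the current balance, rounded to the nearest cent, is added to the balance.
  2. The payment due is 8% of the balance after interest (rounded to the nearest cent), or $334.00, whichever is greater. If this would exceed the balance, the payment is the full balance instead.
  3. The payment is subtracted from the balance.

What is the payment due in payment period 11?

Payment period 1: opening $3,152.85; interest $50.45 → $3,203.30; payment $334.00; balance $2,869.30
Payment period 2: opening $2,869.30; interest $45.91 → $2,915.21; payment $334.00; balance $2,581.21
Payment period 3: opening $2,581.21; interest $41.30 → $2,622.51; payment $334.00; balance $2,288.51
Payment period 4: opening $2,288.51; interest $36.62 → $2,325.13; payment $334.00; balance $1,991.13
Payment period 5: opening $1,991.13; interest $31.86 → $2,022.99; payment $334.00; balance $1,688.99
Payment period 6: opening $1,688.99; interest $27.02 → $1,716.01; payment $334.00; balance $1,382.01
Payment period 7: opening $1,382.01; interest $22.11 → $1,404.12; payment $334.00; balance $1,070.12
Payment period 8: opening $1,070.12; interest $17.12 → $1,087.24; payment $334.00; balance $753.24
Payment period 9: opening $753.24; interest $12.05 → $765.29; payment $334.00; balance $431.29
Payment period 10: opening $431.29; interest $6.90 → $438.19; payment $334.00; balance $104.19
Payment period 11: opening $104.19; interest $1.67 → $105.86; payment $105.86; balance $0.00

$105.86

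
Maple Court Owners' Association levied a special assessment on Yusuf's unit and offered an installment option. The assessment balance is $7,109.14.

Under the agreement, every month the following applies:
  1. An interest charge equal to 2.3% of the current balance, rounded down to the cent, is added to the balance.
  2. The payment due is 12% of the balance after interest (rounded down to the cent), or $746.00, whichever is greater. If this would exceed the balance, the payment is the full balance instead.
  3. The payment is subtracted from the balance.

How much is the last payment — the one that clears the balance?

# | Opening | Interest | Payment | End bal
1 | $7,109.14 | $163.51 | $872.71 | $6,399.94
2 | $6,399.94 | $147.19 | $785.65 | $5,761.48
3 | $5,761.48 | $132.51 | $746.00 | $5,147.99
4 | $5,147.99 | $118.40 | $746.00 | $4,520.39
5 | $4,520.39 | $103.96 | $746.00 | $3,878.35
6 | $3,878.35 | $89.20 | $746.00 | $3,221.55
7 | $3,221.55 | $74.09 | $746.00 | $2,549.64
8 | $2,549.64 | $58.64 | $746.00 | $1,862.28
9 | $1,862.28 | $42.83 | $746.00 | $1,159.11
10 | $1,159.11 | $26.65 | $746.00 | $439.76
11 | $439.76 | $10.11 | $449.87 | $0.00

$449.87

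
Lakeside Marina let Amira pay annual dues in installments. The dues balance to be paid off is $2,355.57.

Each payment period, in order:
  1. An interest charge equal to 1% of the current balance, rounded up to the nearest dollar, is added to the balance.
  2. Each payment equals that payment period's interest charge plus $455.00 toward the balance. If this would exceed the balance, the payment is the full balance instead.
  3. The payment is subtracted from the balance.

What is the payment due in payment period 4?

Payment period 1: opening $2,355.57; interest $24.00 → $2,379.57; payment $479.00; balance $1,900.57
Payment period 2: opening $1,900.57; interest $20.00 → $1,920.57; payment $475.00; balance $1,445.57
Payment period 3: opening $1,445.57; interest $15.00 → $1,460.57; payment $470.00; balance $990.57
Payment period 4: opening $990.57; interest $10.00 → $1,000.57; payment $465.00; balance $535.57

$465.00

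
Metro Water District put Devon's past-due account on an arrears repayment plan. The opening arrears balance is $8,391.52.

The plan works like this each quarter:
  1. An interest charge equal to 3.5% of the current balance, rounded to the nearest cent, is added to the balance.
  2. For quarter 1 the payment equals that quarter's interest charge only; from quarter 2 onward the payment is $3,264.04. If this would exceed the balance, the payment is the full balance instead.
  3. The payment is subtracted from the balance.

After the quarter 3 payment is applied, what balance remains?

Quarter 1: $8,391.52 +$293.70 interest = $8,685.22; pay $293.70 → $8,391.52
Quarter 2: $8,391.52 +$293.70 interest = $8,685.22; pay $3,264.04 → $5,421.18
Quarter 3: $5,421.18 +$189.74 interest = $5,610.92; pay $3,264.04 → $2,346.88

$2,346.88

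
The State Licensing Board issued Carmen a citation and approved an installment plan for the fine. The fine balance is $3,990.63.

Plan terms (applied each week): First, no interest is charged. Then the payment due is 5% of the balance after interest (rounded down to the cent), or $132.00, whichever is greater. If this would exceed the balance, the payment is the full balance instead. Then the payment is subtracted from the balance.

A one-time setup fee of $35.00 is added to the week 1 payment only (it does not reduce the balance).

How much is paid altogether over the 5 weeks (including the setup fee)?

$937.74

Week 1: opening $3,990.63; payment $199.53 (+ $35.00 fee); balance $3,791.10
Week 2: opening $3,791.10; payment $189.55; balance $3,601.55
Week 3: opening $3,601.55; payment $180.07; balance $3,421.48
Week 4: opening $3,421.48; payment $171.07; balance $3,250.41
Week 5: opening $3,250.41; payment $162.52; balance $3,087.89
Total paid: $937.74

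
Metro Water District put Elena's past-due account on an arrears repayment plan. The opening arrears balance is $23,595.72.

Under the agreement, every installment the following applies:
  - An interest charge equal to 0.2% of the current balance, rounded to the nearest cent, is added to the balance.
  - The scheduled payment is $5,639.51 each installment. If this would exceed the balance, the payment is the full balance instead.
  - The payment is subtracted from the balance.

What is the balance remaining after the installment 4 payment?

$1,159.25

# | Opening | Interest | Payment | End bal
1 | $23,595.72 | $47.19 | $5,639.51 | $18,003.40
2 | $18,003.40 | $36.01 | $5,639.51 | $12,399.90
3 | $12,399.90 | $24.80 | $5,639.51 | $6,785.19
4 | $6,785.19 | $13.57 | $5,639.51 | $1,159.25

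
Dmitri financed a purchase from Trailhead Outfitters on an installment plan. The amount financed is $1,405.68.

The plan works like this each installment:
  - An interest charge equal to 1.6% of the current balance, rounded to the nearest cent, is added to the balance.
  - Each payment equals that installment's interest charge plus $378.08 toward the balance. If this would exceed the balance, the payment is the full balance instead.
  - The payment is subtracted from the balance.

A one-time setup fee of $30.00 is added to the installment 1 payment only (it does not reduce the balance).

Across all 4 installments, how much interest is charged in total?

Installment 1: opening $1,405.68; interest $22.49 → $1,428.17; payment $400.57 (+ $30.00 fee); balance $1,027.60
Installment 2: opening $1,027.60; interest $16.44 → $1,044.04; payment $394.52; balance $649.52
Installment 3: opening $649.52; interest $10.39 → $659.91; payment $388.47; balance $271.44
Installment 4: opening $271.44; interest $4.34 → $275.78; payment $275.78; balance $0.00
Total interest: $22.49 + $16.44 + $10.39 + $4.34 = $53.66

$53.66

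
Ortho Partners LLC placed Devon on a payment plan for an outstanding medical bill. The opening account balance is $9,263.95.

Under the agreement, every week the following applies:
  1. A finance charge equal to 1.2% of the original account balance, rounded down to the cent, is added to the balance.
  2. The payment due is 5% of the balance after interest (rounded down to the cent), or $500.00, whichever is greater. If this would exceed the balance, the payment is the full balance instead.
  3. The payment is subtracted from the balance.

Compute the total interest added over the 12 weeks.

Week 1: $9,263.95 +$111.16 interest = $9,375.11; pay $500.00 → $8,875.11
Week 2: $8,875.11 +$111.16 interest = $8,986.27; pay $500.00 → $8,486.27
Week 3: $8,486.27 +$111.16 interest = $8,597.43; pay $500.00 → $8,097.43
Week 4: $8,097.43 +$111.16 interest = $8,208.59; pay $500.00 → $7,708.59
Week 5: $7,708.59 +$111.16 interest = $7,819.75; pay $500.00 → $7,319.75
Week 6: $7,319.75 +$111.16 interest = $7,430.91; pay $500.00 → $6,930.91
Week 7: $6,930.91 +$111.16 interest = $7,042.07; pay $500.00 → $6,542.07
Week 8: $6,542.07 +$111.16 interest = $6,653.23; pay $500.00 → $6,153.23
Week 9: $6,153.23 +$111.16 interest = $6,264.39; pay $500.00 → $5,764.39
Week 10: $5,764.39 +$111.16 interest = $5,875.55; pay $500.00 → $5,375.55
Week 11: $5,375.55 +$111.16 interest = $5,486.71; pay $500.00 → $4,986.71
Week 12: $4,986.71 +$111.16 interest = $5,097.87; pay $500.00 → $4,597.87
Total interest: $111.16 + $111.16 + $111.16 + $111.16 + $111.16 + $111.16 + $111.16 + $111.16 + $111.16 + $111.16 + $111.16 + $111.16 = $1,333.92

$1,333.92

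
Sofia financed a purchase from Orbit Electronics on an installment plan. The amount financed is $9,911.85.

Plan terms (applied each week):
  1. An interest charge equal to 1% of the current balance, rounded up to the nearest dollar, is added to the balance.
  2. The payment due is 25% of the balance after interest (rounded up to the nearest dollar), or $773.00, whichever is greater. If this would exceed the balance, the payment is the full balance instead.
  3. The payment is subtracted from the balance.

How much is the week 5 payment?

Week 1: $9,911.85 +$100.00 interest = $10,011.85; pay $2,503.00 → $7,508.85
Week 2: $7,508.85 +$76.00 interest = $7,584.85; pay $1,897.00 → $5,687.85
Week 3: $5,687.85 +$57.00 interest = $5,744.85; pay $1,437.00 → $4,307.85
Week 4: $4,307.85 +$44.00 interest = $4,351.85; pay $1,088.00 → $3,263.85
Week 5: $3,263.85 +$33.00 interest = $3,296.85; pay $825.00 → $2,471.85

$825.00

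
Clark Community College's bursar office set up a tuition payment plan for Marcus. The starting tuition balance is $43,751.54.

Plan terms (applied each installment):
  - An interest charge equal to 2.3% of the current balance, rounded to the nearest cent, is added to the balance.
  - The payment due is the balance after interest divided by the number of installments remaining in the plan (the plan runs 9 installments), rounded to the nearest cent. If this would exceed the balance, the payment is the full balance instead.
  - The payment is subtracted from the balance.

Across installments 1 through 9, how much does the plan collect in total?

$49,104.33

Installment 1: opening $43,751.54; interest $1,006.29 → $44,757.83; payment $4,973.09; balance $39,784.74
Installment 2: opening $39,784.74; interest $915.05 → $40,699.79; payment $5,087.47; balance $35,612.32
Installment 3: opening $35,612.32; interest $819.08 → $36,431.40; payment $5,204.49; balance $31,226.91
Installment 4: opening $31,226.91; interest $718.22 → $31,945.13; payment $5,324.19; balance $26,620.94
Installment 5: opening $26,620.94; interest $612.28 → $27,233.22; payment $5,446.64; balance $21,786.58
Installment 6: opening $21,786.58; interest $501.09 → $22,287.67; payment $5,571.92; balance $16,715.75
Installment 7: opening $16,715.75; interest $384.46 → $17,100.21; payment $5,700.07; balance $11,400.14
Installment 8: opening $11,400.14; interest $262.20 → $11,662.34; payment $5,831.17; balance $5,831.17
Installment 9: opening $5,831.17; interest $134.12 → $5,965.29; payment $5,965.29; balance $0.00
Total paid: $49,104.33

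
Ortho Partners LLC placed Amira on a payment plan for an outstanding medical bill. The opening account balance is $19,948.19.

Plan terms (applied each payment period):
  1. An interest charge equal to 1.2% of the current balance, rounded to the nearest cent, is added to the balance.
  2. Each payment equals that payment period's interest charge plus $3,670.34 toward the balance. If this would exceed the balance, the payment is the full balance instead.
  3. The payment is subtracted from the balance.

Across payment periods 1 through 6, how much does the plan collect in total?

Payment period 1: opening $19,948.19; interest $239.38 → $20,187.57; payment $3,909.72; balance $16,277.85
Payment period 2: opening $16,277.85; interest $195.33 → $16,473.18; payment $3,865.67; balance $12,607.51
Payment period 3: opening $12,607.51; interest $151.29 → $12,758.80; payment $3,821.63; balance $8,937.17
Payment period 4: opening $8,937.17; interest $107.25 → $9,044.42; payment $3,777.59; balance $5,266.83
Payment period 5: opening $5,266.83; interest $63.20 → $5,330.03; payment $3,733.54; balance $1,596.49
Payment period 6: opening $1,596.49; interest $19.16 → $1,615.65; payment $1,615.65; balance $0.00
Total paid: $20,723.80

$20,723.80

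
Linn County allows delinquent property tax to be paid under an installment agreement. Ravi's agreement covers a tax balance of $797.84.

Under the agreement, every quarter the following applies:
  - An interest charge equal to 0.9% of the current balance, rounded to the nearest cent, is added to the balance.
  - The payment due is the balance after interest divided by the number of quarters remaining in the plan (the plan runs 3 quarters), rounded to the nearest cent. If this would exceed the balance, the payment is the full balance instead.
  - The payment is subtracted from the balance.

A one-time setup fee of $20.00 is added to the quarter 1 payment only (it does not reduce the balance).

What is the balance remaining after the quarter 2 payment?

Quarter 1: opening $797.84; interest $7.18 → $805.02; payment $268.34 (+ $20.00 fee); balance $536.68
Quarter 2: opening $536.68; interest $4.83 → $541.51; payment $270.76; balance $270.75

$270.75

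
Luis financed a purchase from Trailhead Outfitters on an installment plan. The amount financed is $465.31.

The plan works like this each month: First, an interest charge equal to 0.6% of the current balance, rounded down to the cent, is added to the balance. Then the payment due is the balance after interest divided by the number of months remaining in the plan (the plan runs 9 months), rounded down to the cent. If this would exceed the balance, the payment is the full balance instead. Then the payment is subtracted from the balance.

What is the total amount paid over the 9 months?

Month 1: $465.31 +$2.79 interest = $468.10; pay $52.01 → $416.09
Month 2: $416.09 +$2.49 interest = $418.58; pay $52.32 → $366.26
Month 3: $366.26 +$2.19 interest = $368.45; pay $52.63 → $315.82
Month 4: $315.82 +$1.89 interest = $317.71; pay $52.95 → $264.76
Month 5: $264.76 +$1.58 interest = $266.34; pay $53.26 → $213.08
Month 6: $213.08 +$1.27 interest = $214.35; pay $53.58 → $160.77
Month 7: $160.77 +$0.96 interest = $161.73; pay $53.91 → $107.82
Month 8: $107.82 +$0.64 interest = $108.46; pay $54.23 → $54.23
Month 9: $54.23 +$0.32 interest = $54.55; pay $54.55 → $0.00
Total paid: $479.44

$479.44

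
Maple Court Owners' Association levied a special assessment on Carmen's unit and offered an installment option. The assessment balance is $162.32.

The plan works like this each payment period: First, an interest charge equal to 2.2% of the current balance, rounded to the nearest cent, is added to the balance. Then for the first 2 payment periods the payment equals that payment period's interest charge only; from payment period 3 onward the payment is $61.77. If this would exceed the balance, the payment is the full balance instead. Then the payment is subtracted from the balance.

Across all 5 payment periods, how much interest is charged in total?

Payment period 1: $162.32 +$3.57 interest = $165.89; pay $3.57 → $162.32
Payment period 2: $162.32 +$3.57 interest = $165.89; pay $3.57 → $162.32
Payment period 3: $162.32 +$3.57 interest = $165.89; pay $61.77 → $104.12
Payment period 4: $104.12 +$2.29 interest = $106.41; pay $61.77 → $44.64
Payment period 5: $44.64 +$0.98 interest = $45.62; pay $45.62 → $0.00
Total interest: $3.57 + $3.57 + $3.57 + $2.29 + $0.98 = $13.98

$13.98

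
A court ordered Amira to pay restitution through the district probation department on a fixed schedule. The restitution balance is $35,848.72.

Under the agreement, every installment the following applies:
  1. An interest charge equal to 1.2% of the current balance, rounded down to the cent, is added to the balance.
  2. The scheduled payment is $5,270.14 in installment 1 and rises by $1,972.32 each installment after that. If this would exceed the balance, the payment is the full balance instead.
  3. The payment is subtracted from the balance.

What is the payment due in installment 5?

Installment 1: $35,848.72 +$430.18 interest = $36,278.90; pay $5,270.14 → $31,008.76
Installment 2: $31,008.76 +$372.10 interest = $31,380.86; pay $7,242.46 → $24,138.40
Installment 3: $24,138.40 +$289.66 interest = $24,428.06; pay $9,214.78 → $15,213.28
Installment 4: $15,213.28 +$182.55 interest = $15,395.83; pay $11,187.10 → $4,208.73
Installment 5: $4,208.73 +$50.50 interest = $4,259.23; pay $4,259.23 → $0.00

$4,259.23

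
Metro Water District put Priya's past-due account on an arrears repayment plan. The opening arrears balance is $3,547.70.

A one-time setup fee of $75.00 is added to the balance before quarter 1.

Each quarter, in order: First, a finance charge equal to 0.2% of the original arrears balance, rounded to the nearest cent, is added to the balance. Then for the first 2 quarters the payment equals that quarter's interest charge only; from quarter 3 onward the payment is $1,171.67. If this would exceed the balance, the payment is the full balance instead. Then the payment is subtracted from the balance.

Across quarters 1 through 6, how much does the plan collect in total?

Quarter 1: $3,622.70 +$7.10 interest = $3,629.80; pay $7.10 → $3,622.70
Quarter 2: $3,622.70 +$7.10 interest = $3,629.80; pay $7.10 → $3,622.70
Quarter 3: $3,622.70 +$7.10 interest = $3,629.80; pay $1,171.67 → $2,458.13
Quarter 4: $2,458.13 +$7.10 interest = $2,465.23; pay $1,171.67 → $1,293.56
Quarter 5: $1,293.56 +$7.10 interest = $1,300.66; pay $1,171.67 → $128.99
Quarter 6: $128.99 +$7.10 interest = $136.09; pay $136.09 → $0.00
Total paid: $3,665.30

$3,665.30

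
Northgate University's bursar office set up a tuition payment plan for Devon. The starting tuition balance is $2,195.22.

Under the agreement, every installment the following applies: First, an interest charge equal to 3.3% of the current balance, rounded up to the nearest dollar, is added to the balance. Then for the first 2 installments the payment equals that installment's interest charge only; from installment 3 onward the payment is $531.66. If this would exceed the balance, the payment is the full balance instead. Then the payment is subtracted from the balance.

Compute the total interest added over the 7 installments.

$354.00

# | Opening | Interest | Payment | End bal
1 | $2,195.22 | $73.00 | $73.00 | $2,195.22
2 | $2,195.22 | $73.00 | $73.00 | $2,195.22
3 | $2,195.22 | $73.00 | $531.66 | $1,736.56
4 | $1,736.56 | $58.00 | $531.66 | $1,262.90
5 | $1,262.90 | $42.00 | $531.66 | $773.24
6 | $773.24 | $26.00 | $531.66 | $267.58
7 | $267.58 | $9.00 | $276.58 | $0.00
Total interest: $73.00 + $73.00 + $73.00 + $58.00 + $42.00 + $26.00 + $9.00 = $354.00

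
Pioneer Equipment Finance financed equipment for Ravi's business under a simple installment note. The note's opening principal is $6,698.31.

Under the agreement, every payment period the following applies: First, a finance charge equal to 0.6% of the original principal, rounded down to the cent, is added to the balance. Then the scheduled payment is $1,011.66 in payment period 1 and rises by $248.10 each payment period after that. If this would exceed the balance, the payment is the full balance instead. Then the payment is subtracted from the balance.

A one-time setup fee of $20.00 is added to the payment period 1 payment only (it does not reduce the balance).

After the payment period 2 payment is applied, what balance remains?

$4,507.25

Payment period 1: $6,698.31 +$40.18 interest = $6,738.49; pay $1,011.66 (+ $20.00 fee) → $5,726.83
Payment period 2: $5,726.83 +$40.18 interest = $5,767.01; pay $1,259.76 → $4,507.25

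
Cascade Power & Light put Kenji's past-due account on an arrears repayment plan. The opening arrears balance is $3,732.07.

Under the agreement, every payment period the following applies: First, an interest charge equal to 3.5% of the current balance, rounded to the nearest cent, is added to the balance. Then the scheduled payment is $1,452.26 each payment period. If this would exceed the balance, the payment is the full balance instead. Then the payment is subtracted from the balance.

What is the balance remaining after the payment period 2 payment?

$1,042.54

Payment period 1: $3,732.07 +$130.62 interest = $3,862.69; pay $1,452.26 → $2,410.43
Payment period 2: $2,410.43 +$84.37 interest = $2,494.80; pay $1,452.26 → $1,042.54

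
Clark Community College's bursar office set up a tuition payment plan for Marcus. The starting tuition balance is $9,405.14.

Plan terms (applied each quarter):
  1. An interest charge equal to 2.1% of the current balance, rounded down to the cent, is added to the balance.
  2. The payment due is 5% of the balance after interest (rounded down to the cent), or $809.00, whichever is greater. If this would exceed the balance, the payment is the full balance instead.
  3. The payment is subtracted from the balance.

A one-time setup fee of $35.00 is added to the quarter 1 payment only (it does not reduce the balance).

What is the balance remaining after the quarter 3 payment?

# | Opening | Interest | Payment | Fee | End bal
1 | $9,405.14 | $197.50 | $809.00 | $35.00 | $8,793.64
2 | $8,793.64 | $184.66 | $809.00 | — | $8,169.30
3 | $8,169.30 | $171.55 | $809.00 | — | $7,531.85

$7,531.85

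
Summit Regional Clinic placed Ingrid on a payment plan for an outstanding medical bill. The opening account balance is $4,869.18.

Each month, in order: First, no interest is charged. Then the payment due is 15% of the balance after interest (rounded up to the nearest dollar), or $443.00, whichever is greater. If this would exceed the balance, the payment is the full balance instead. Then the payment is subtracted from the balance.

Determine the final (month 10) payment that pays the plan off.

Month 1: $4,869.18 − $731.00 → $4,138.18
Month 2: $4,138.18 − $621.00 → $3,517.18
Month 3: $3,517.18 − $528.00 → $2,989.18
Month 4: $2,989.18 − $449.00 → $2,540.18
Month 5: $2,540.18 − $443.00 → $2,097.18
Month 6: $2,097.18 − $443.00 → $1,654.18
Month 7: $1,654.18 − $443.00 → $1,211.18
Month 8: $1,211.18 − $443.00 → $768.18
Month 9: $768.18 − $443.00 → $325.18
Month 10: $325.18 − $325.18 → $0.00

$325.18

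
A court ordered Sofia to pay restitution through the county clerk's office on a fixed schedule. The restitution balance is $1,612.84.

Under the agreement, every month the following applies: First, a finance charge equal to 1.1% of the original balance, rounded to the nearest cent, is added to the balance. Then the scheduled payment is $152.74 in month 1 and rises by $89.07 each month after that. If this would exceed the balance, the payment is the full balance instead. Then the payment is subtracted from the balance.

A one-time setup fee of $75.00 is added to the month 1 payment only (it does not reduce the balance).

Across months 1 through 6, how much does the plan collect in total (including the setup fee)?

$1,794.28

# | Opening | Interest | Payment | Fee | End bal
1 | $1,612.84 | $17.74 | $152.74 | $75.00 | $1,477.84
2 | $1,477.84 | $17.74 | $241.81 | — | $1,253.77
3 | $1,253.77 | $17.74 | $330.88 | — | $940.63
4 | $940.63 | $17.74 | $419.95 | — | $538.42
5 | $538.42 | $17.74 | $509.02 | — | $47.14
6 | $47.14 | $17.74 | $64.88 | — | $0.00
Total paid: $1,794.28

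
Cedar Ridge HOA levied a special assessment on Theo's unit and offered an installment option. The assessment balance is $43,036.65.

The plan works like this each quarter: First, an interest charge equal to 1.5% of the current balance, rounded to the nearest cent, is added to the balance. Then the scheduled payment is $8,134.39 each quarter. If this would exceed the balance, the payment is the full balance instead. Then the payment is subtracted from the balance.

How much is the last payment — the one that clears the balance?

# | Opening | Interest | Payment | End bal
1 | $43,036.65 | $645.55 | $8,134.39 | $35,547.81
2 | $35,547.81 | $533.22 | $8,134.39 | $27,946.64
3 | $27,946.64 | $419.20 | $8,134.39 | $20,231.45
4 | $20,231.45 | $303.47 | $8,134.39 | $12,400.53
5 | $12,400.53 | $186.01 | $8,134.39 | $4,452.15
6 | $4,452.15 | $66.78 | $4,518.93 | $0.00

$4,518.93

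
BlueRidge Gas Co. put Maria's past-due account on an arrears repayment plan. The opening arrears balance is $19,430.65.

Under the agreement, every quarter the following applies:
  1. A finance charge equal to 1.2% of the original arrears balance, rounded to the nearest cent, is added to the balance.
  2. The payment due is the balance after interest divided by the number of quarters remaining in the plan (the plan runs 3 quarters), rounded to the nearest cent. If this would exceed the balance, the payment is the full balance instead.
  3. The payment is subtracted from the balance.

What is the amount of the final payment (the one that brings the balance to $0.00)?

Quarter 1: opening $19,430.65; interest $233.17 → $19,663.82; payment $6,554.61; balance $13,109.21
Quarter 2: opening $13,109.21; interest $233.17 → $13,342.38; payment $6,671.19; balance $6,671.19
Quarter 3: opening $6,671.19; interest $233.17 → $6,904.36; payment $6,904.36; balance $0.00

$6,904.36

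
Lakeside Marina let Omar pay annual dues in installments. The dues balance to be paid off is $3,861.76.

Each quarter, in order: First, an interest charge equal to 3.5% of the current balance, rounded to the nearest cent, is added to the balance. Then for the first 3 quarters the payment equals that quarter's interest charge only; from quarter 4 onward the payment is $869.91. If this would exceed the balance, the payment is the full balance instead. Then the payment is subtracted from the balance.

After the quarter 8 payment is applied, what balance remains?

$0.00

Quarter 1: $3,861.76 +$135.16 interest = $3,996.92; pay $135.16 → $3,861.76
Quarter 2: $3,861.76 +$135.16 interest = $3,996.92; pay $135.16 → $3,861.76
Quarter 3: $3,861.76 +$135.16 interest = $3,996.92; pay $135.16 → $3,861.76
Quarter 4: $3,861.76 +$135.16 interest = $3,996.92; pay $869.91 → $3,127.01
Quarter 5: $3,127.01 +$109.45 interest = $3,236.46; pay $869.91 → $2,366.55
Quarter 6: $2,366.55 +$82.83 interest = $2,449.38; pay $869.91 → $1,579.47
Quarter 7: $1,579.47 +$55.28 interest = $1,634.75; pay $869.91 → $764.84
Quarter 8: $764.84 +$26.77 interest = $791.61; pay $791.61 → $0.00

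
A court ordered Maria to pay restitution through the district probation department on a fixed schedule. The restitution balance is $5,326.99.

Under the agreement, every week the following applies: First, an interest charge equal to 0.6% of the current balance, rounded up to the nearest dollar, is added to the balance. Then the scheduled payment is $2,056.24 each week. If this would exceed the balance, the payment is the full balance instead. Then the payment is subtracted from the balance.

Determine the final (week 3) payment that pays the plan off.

# | Opening | Interest | Payment | End bal
1 | $5,326.99 | $32.00 | $2,056.24 | $3,302.75
2 | $3,302.75 | $20.00 | $2,056.24 | $1,266.51
3 | $1,266.51 | $8.00 | $1,274.51 | $0.00

$1,274.51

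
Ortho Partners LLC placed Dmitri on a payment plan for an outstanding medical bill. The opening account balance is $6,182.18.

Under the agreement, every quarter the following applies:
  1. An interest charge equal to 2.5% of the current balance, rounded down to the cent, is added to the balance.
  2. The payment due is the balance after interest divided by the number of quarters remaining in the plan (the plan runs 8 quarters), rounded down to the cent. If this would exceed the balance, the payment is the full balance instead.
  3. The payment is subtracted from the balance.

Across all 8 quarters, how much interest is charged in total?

Quarter 1: opening $6,182.18; interest $154.55 → $6,336.73; payment $792.09; balance $5,544.64
Quarter 2: opening $5,544.64; interest $138.61 → $5,683.25; payment $811.89; balance $4,871.36
Quarter 3: opening $4,871.36; interest $121.78 → $4,993.14; payment $832.19; balance $4,160.95
Quarter 4: opening $4,160.95; interest $104.02 → $4,264.97; payment $852.99; balance $3,411.98
Quarter 5: opening $3,411.98; interest $85.29 → $3,497.27; payment $874.31; balance $2,622.96
Quarter 6: opening $2,622.96; interest $65.57 → $2,688.53; payment $896.17; balance $1,792.36
Quarter 7: opening $1,792.36; interest $44.80 → $1,837.16; payment $918.58; balance $918.58
Quarter 8: opening $918.58; interest $22.96 → $941.54; payment $941.54; balance $0.00
Total interest: $154.55 + $138.61 + $121.78 + $104.02 + $85.29 + $65.57 + $44.80 + $22.96 = $737.58

$737.58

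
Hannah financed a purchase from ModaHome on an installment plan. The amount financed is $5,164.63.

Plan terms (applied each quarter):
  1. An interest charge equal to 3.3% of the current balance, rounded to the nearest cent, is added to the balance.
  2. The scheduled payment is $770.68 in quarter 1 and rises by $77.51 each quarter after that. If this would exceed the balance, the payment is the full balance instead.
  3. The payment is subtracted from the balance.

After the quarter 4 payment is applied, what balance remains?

$2,166.77

Quarter 1: $5,164.63 +$170.43 interest = $5,335.06; pay $770.68 → $4,564.38
Quarter 2: $4,564.38 +$150.62 interest = $4,715.00; pay $848.19 → $3,866.81
Quarter 3: $3,866.81 +$127.60 interest = $3,994.41; pay $925.70 → $3,068.71
Quarter 4: $3,068.71 +$101.27 interest = $3,169.98; pay $1,003.21 → $2,166.77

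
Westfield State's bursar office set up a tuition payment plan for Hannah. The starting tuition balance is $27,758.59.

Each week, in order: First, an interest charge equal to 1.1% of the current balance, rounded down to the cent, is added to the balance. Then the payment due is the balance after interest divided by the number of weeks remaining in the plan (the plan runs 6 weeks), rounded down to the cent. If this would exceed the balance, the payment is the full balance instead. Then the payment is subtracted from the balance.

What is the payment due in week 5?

# | Opening | Interest | Payment | End bal
1 | $27,758.59 | $305.34 | $4,677.32 | $23,386.61
2 | $23,386.61 | $257.25 | $4,728.77 | $18,915.09
3 | $18,915.09 | $208.06 | $4,780.78 | $14,342.37
4 | $14,342.37 | $157.76 | $4,833.37 | $9,666.76
5 | $9,666.76 | $106.33 | $4,886.54 | $4,886.55

$4,886.54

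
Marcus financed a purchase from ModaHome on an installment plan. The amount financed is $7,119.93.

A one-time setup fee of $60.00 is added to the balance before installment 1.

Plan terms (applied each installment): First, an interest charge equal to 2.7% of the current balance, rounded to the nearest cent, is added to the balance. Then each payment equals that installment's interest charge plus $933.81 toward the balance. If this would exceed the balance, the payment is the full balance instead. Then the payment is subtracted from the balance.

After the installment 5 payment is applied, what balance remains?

$2,510.88

Installment 1: $7,179.93 +$193.86 interest = $7,373.79; pay $1,127.67 → $6,246.12
Installment 2: $6,246.12 +$168.65 interest = $6,414.77; pay $1,102.46 → $5,312.31
Installment 3: $5,312.31 +$143.43 interest = $5,455.74; pay $1,077.24 → $4,378.50
Installment 4: $4,378.50 +$118.22 interest = $4,496.72; pay $1,052.03 → $3,444.69
Installment 5: $3,444.69 +$93.01 interest = $3,537.70; pay $1,026.82 → $2,510.88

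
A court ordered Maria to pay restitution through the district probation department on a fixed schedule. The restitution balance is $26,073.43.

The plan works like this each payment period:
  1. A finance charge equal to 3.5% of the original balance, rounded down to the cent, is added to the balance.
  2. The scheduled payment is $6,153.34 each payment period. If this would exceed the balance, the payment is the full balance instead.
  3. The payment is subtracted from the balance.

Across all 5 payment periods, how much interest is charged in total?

$4,562.85

Payment period 1: $26,073.43 +$912.57 interest = $26,986.00; pay $6,153.34 → $20,832.66
Payment period 2: $20,832.66 +$912.57 interest = $21,745.23; pay $6,153.34 → $15,591.89
Payment period 3: $15,591.89 +$912.57 interest = $16,504.46; pay $6,153.34 → $10,351.12
Payment period 4: $10,351.12 +$912.57 interest = $11,263.69; pay $6,153.34 → $5,110.35
Payment period 5: $5,110.35 +$912.57 interest = $6,022.92; pay $6,022.92 → $0.00
Total interest: $912.57 + $912.57 + $912.57 + $912.57 + $912.57 = $4,562.85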